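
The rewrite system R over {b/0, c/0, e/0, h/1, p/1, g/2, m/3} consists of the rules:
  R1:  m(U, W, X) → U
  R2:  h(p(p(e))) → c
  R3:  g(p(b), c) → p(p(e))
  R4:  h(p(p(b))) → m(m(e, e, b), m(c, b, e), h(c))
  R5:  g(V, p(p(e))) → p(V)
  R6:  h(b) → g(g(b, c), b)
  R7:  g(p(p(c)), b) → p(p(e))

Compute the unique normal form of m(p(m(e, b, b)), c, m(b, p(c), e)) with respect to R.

p(e)

1. m(p(m(e, b, b)), c, m(b, p(c), e))  →  p(m(e, b, b))   [R1 at ε]
2. p(m(e, b, b))  →  p(e)   [R1 at 1]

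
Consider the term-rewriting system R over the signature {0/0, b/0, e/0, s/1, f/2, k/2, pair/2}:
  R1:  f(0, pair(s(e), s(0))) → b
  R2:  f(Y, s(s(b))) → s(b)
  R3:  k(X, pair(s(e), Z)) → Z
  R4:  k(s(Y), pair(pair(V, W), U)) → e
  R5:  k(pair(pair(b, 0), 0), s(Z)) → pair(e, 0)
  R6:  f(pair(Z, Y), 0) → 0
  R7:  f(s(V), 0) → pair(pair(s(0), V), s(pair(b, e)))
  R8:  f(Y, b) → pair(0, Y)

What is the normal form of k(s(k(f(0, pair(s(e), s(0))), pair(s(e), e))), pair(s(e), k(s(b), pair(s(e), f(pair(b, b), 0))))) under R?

1. k(s(k(f(0, pair(s(e), s(0))), pair(s(e), e))), pair(s(e), k(s(b), pair(s(e), f(pair(b, b), 0)))))  →  k(s(b), pair(s(e), f(pair(b, b), 0)))   [R3 at ε]
2. k(s(b), pair(s(e), f(pair(b, b), 0)))  →  f(pair(b, b), 0)   [R3 at ε]
3. f(pair(b, b), 0)  →  0   [R6 at ε]

0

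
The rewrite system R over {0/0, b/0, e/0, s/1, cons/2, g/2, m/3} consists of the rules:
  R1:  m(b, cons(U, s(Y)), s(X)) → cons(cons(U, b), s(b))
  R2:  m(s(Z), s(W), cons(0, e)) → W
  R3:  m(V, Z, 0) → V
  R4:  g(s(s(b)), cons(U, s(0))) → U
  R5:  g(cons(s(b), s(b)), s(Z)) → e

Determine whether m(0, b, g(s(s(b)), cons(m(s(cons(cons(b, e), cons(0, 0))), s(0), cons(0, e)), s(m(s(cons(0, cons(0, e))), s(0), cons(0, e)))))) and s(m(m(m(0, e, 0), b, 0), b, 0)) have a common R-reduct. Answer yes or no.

Reduce t₁ = m(0, b, g(s(s(b)), cons(m(s(cons(cons(b, e), cons(0, 0))), s(0), cons(0, e)), s(m(s(cons(0, cons(0, e))), s(0), cons(0, e)))))):
1. m(0, b, g(s(s(b)), cons(m(s(cons(cons(b, e), cons(0, 0))), s(0), cons(0, e)), s(m(s(cons(0, cons(0, e))), s(0), cons(0, e))))))  →  m(0, b, g(s(s(b)), cons(0, s(m(s(cons(0, cons(0, e))), s(0), cons(0, e))))))   [R2 at 3.2.1]
2. m(0, b, g(s(s(b)), cons(0, s(m(s(cons(0, cons(0, e))), s(0), cons(0, e))))))  →  m(0, b, g(s(s(b)), cons(0, s(0))))   [R2 at 3.2.2.1]
3. m(0, b, g(s(s(b)), cons(0, s(0))))  →  m(0, b, 0)   [R4 at 3]
4. m(0, b, 0)  →  0   [R3 at ε]

Reduce t₂ = s(m(m(m(0, e, 0), b, 0), b, 0)):
1. s(m(m(m(0, e, 0), b, 0), b, 0))  →  s(m(m(0, e, 0), b, 0))   [R3 at 1]
2. s(m(m(0, e, 0), b, 0))  →  s(m(0, e, 0))   [R3 at 1]
3. s(m(0, e, 0))  →  s(0)   [R3 at 1]

no — NF(t₁) = 0, NF(t₂) = s(0)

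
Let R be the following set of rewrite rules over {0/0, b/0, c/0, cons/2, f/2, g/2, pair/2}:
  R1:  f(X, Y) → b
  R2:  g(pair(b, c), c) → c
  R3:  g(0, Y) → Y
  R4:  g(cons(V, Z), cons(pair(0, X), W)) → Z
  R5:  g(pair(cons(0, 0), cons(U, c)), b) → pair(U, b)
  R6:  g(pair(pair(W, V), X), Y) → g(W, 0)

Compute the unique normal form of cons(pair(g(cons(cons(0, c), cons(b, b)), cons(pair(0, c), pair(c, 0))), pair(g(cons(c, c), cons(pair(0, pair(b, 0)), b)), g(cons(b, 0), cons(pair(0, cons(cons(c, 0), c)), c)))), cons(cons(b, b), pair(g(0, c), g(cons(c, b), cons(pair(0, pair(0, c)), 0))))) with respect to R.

1. cons(pair(g(cons(cons(0, c), cons(b, b)), cons(pair(0, c), pair(c, 0))), pair(g(cons(c, c), cons(pair(0, pair(b, 0)), b)), g(cons(b, 0), cons(pair(0, cons(cons(c, 0), c)), c)))), cons(cons(b, b), pair(g(0, c), g(cons(c, b), cons(pair(0, pair(0, c)), 0)))))  →  cons(pair(cons(b, b), pair(g(cons(c, c), cons(pair(0, pair(b, 0)), b)), g(cons(b, 0), cons(pair(0, cons(cons(c, 0), c)), c)))), cons(cons(b, b), pair(g(0, c), g(cons(c, b), cons(pair(0, pair(0, c)), 0)))))   [R4 at 1.1]
2. cons(pair(cons(b, b), pair(g(cons(c, c), cons(pair(0, pair(b, 0)), b)), g(cons(b, 0), cons(pair(0, cons(cons(c, 0), c)), c)))), cons(cons(b, b), pair(g(0, c), g(cons(c, b), cons(pair(0, pair(0, c)), 0)))))  →  cons(pair(cons(b, b), pair(c, g(cons(b, 0), cons(pair(0, cons(cons(c, 0), c)), c)))), cons(cons(b, b), pair(g(0, c), g(cons(c, b), cons(pair(0, pair(0, c)), 0)))))   [R4 at 1.2.1]
3. cons(pair(cons(b, b), pair(c, g(cons(b, 0), cons(pair(0, cons(cons(c, 0), c)), c)))), cons(cons(b, b), pair(g(0, c), g(cons(c, b), cons(pair(0, pair(0, c)), 0)))))  →  cons(pair(cons(b, b), pair(c, 0)), cons(cons(b, b), pair(g(0, c), g(cons(c, b), cons(pair(0, pair(0, c)), 0)))))   [R4 at 1.2.2]
4. cons(pair(cons(b, b), pair(c, 0)), cons(cons(b, b), pair(g(0, c), g(cons(c, b), cons(pair(0, pair(0, c)), 0)))))  →  cons(pair(cons(b, b), pair(c, 0)), cons(cons(b, b), pair(c, g(cons(c, b), cons(pair(0, pair(0, c)), 0)))))   [R3 at 2.2.1]
5. cons(pair(cons(b, b), pair(c, 0)), cons(cons(b, b), pair(c, g(cons(c, b), cons(pair(0, pair(0, c)), 0)))))  →  cons(pair(cons(b, b), pair(c, 0)), cons(cons(b, b), pair(c, b)))   [R4 at 2.2.2]

cons(pair(cons(b, b), pair(c, 0)), cons(cons(b, b), pair(c, b)))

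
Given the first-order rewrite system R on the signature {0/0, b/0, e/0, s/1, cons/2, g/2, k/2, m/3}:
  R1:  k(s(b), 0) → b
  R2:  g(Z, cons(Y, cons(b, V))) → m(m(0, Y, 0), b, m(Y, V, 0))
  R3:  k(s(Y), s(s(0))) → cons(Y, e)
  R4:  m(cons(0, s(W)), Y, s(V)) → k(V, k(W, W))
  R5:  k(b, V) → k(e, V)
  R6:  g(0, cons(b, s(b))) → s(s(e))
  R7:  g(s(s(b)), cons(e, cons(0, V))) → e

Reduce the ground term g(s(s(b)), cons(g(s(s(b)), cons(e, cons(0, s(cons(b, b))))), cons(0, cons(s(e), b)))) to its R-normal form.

1. g(s(s(b)), cons(g(s(s(b)), cons(e, cons(0, s(cons(b, b))))), cons(0, cons(s(e), b))))  →  g(s(s(b)), cons(e, cons(0, cons(s(e), b))))   [R7 at 2.1]
2. g(s(s(b)), cons(e, cons(0, cons(s(e), b))))  →  e   [R7 at ε]

e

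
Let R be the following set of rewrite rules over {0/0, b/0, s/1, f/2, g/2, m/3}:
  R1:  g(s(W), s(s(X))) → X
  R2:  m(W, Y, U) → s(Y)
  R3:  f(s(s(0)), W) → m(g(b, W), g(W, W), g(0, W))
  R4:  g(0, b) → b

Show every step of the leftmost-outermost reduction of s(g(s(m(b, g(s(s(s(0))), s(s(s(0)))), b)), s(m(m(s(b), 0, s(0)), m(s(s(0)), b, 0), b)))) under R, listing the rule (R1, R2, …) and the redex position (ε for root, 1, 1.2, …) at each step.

1. s(g(s(m(b, g(s(s(s(0))), s(s(s(0)))), b)), s(m(m(s(b), 0, s(0)), m(s(s(0)), b, 0), b))))  →  s(g(s(s(g(s(s(s(0))), s(s(s(0)))))), s(m(m(s(b), 0, s(0)), m(s(s(0)), b, 0), b))))   [R2 at 1.1.1]
2. s(g(s(s(g(s(s(s(0))), s(s(s(0)))))), s(m(m(s(b), 0, s(0)), m(s(s(0)), b, 0), b))))  →  s(g(s(s(s(0))), s(m(m(s(b), 0, s(0)), m(s(s(0)), b, 0), b))))   [R1 at 1.1.1.1]
3. s(g(s(s(s(0))), s(m(m(s(b), 0, s(0)), m(s(s(0)), b, 0), b))))  →  s(g(s(s(s(0))), s(s(m(s(s(0)), b, 0)))))   [R2 at 1.2.1]
4. s(g(s(s(s(0))), s(s(m(s(s(0)), b, 0)))))  →  s(m(s(s(0)), b, 0))   [R1 at 1]
5. s(m(s(s(0)), b, 0))  →  s(s(b))   [R2 at 1]

s(s(b))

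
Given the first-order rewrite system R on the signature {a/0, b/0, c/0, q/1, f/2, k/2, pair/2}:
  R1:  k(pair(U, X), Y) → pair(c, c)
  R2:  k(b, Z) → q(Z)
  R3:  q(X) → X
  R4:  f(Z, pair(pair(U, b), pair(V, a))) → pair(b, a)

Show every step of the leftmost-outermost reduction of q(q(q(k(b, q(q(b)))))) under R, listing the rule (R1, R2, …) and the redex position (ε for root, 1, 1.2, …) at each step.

b

1. q(q(q(k(b, q(q(b))))))  →  q(q(k(b, q(q(b)))))   [R3 at ε]
2. q(q(k(b, q(q(b)))))  →  q(k(b, q(q(b))))   [R3 at ε]
3. q(k(b, q(q(b))))  →  k(b, q(q(b)))   [R3 at ε]
4. k(b, q(q(b)))  →  q(q(q(b)))   [R2 at ε]
5. q(q(q(b)))  →  q(q(b))   [R3 at ε]
6. q(q(b))  →  q(b)   [R3 at ε]
7. q(b)  →  b   [R3 at ε]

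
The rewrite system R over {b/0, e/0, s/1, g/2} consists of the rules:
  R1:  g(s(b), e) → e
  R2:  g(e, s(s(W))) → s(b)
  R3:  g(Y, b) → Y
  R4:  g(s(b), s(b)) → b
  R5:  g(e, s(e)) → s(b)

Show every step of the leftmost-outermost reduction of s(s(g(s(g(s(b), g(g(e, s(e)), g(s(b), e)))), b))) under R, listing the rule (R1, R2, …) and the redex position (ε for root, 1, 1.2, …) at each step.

1. s(s(g(s(g(s(b), g(g(e, s(e)), g(s(b), e)))), b)))  →  s(s(s(g(s(b), g(g(e, s(e)), g(s(b), e))))))   [R3 at 1.1]
2. s(s(s(g(s(b), g(g(e, s(e)), g(s(b), e))))))  →  s(s(s(g(s(b), g(s(b), g(s(b), e))))))   [R5 at 1.1.1.2.1]
3. s(s(s(g(s(b), g(s(b), g(s(b), e))))))  →  s(s(s(g(s(b), g(s(b), e)))))   [R1 at 1.1.1.2.2]
4. s(s(s(g(s(b), g(s(b), e)))))  →  s(s(s(g(s(b), e))))   [R1 at 1.1.1.2]
5. s(s(s(g(s(b), e))))  →  s(s(s(e)))   [R1 at 1.1.1]

s(s(s(e)))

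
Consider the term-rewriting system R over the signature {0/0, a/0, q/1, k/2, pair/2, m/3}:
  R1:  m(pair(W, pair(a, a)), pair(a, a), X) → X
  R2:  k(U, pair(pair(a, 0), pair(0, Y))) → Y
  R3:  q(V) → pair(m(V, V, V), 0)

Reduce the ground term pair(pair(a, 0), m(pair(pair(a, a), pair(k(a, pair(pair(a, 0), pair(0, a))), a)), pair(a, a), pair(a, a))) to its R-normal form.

1. pair(pair(a, 0), m(pair(pair(a, a), pair(k(a, pair(pair(a, 0), pair(0, a))), a)), pair(a, a), pair(a, a)))  →  pair(pair(a, 0), m(pair(pair(a, a), pair(a, a)), pair(a, a), pair(a, a)))   [R2 at 2.1.2.1]
2. pair(pair(a, 0), m(pair(pair(a, a), pair(a, a)), pair(a, a), pair(a, a)))  →  pair(pair(a, 0), pair(a, a))   [R1 at 2]

pair(pair(a, 0), pair(a, a))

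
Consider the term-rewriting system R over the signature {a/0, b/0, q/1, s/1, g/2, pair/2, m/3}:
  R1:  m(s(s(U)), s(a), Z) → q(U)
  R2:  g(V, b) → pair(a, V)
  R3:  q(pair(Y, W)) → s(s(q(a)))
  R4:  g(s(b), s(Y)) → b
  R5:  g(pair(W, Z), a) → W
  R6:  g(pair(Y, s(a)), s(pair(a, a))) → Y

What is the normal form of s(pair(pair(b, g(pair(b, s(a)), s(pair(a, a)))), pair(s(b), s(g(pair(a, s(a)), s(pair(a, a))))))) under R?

1. s(pair(pair(b, g(pair(b, s(a)), s(pair(a, a)))), pair(s(b), s(g(pair(a, s(a)), s(pair(a, a)))))))  →  s(pair(pair(b, b), pair(s(b), s(g(pair(a, s(a)), s(pair(a, a)))))))   [R6 at 1.1.2]
2. s(pair(pair(b, b), pair(s(b), s(g(pair(a, s(a)), s(pair(a, a)))))))  →  s(pair(pair(b, b), pair(s(b), s(a))))   [R6 at 1.2.2.1]

s(pair(pair(b, b), pair(s(b), s(a))))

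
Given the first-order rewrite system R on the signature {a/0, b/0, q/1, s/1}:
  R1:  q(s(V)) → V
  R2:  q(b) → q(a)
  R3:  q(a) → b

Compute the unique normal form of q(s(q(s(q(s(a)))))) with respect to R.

a

1. q(s(q(s(q(s(a))))))  →  q(s(q(s(a))))   [R1 at ε]
2. q(s(q(s(a))))  →  q(s(a))   [R1 at ε]
3. q(s(a))  →  a   [R1 at ε]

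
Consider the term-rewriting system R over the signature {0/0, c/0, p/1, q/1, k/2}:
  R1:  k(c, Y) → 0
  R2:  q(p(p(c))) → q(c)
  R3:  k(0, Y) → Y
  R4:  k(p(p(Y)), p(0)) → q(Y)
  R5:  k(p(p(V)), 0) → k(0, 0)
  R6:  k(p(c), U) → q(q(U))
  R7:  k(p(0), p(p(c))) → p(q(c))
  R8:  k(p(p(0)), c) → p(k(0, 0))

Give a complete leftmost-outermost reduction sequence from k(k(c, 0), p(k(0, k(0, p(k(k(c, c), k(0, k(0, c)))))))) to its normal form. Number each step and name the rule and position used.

p(p(c))

1. k(k(c, 0), p(k(0, k(0, p(k(k(c, c), k(0, k(0, c))))))))  →  k(0, p(k(0, k(0, p(k(k(c, c), k(0, k(0, c))))))))   [R1 at 1]
2. k(0, p(k(0, k(0, p(k(k(c, c), k(0, k(0, c))))))))  →  p(k(0, k(0, p(k(k(c, c), k(0, k(0, c)))))))   [R3 at ε]
3. p(k(0, k(0, p(k(k(c, c), k(0, k(0, c)))))))  →  p(k(0, p(k(k(c, c), k(0, k(0, c))))))   [R3 at 1]
4. p(k(0, p(k(k(c, c), k(0, k(0, c))))))  →  p(p(k(k(c, c), k(0, k(0, c)))))   [R3 at 1]
5. p(p(k(k(c, c), k(0, k(0, c)))))  →  p(p(k(0, k(0, k(0, c)))))   [R1 at 1.1.1]
6. p(p(k(0, k(0, k(0, c)))))  →  p(p(k(0, k(0, c))))   [R3 at 1.1]
7. p(p(k(0, k(0, c))))  →  p(p(k(0, c)))   [R3 at 1.1]
8. p(p(k(0, c)))  →  p(p(c))   [R3 at 1.1]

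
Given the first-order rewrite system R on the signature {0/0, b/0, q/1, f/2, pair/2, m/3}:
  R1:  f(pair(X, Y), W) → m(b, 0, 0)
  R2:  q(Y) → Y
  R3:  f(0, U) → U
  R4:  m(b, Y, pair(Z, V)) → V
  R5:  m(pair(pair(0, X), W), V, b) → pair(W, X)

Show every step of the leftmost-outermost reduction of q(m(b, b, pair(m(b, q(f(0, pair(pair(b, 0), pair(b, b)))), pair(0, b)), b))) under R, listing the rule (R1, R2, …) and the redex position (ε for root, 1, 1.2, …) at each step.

1. q(m(b, b, pair(m(b, q(f(0, pair(pair(b, 0), pair(b, b)))), pair(0, b)), b)))  →  m(b, b, pair(m(b, q(f(0, pair(pair(b, 0), pair(b, b)))), pair(0, b)), b))   [R2 at ε]
2. m(b, b, pair(m(b, q(f(0, pair(pair(b, 0), pair(b, b)))), pair(0, b)), b))  →  b   [R4 at ε]

b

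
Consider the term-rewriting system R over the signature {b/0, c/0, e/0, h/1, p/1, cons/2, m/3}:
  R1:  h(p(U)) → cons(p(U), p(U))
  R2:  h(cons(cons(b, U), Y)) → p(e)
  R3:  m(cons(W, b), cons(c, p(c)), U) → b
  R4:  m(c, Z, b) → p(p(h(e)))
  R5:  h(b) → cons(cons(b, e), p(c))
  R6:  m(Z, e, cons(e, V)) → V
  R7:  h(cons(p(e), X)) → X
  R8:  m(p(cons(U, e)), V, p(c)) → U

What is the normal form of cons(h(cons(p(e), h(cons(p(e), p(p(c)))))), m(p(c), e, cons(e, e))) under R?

1. cons(h(cons(p(e), h(cons(p(e), p(p(c)))))), m(p(c), e, cons(e, e)))  →  cons(h(cons(p(e), p(p(c)))), m(p(c), e, cons(e, e)))   [R7 at 1]
2. cons(h(cons(p(e), p(p(c)))), m(p(c), e, cons(e, e)))  →  cons(p(p(c)), m(p(c), e, cons(e, e)))   [R7 at 1]
3. cons(p(p(c)), m(p(c), e, cons(e, e)))  →  cons(p(p(c)), e)   [R6 at 2]

cons(p(p(c)), e)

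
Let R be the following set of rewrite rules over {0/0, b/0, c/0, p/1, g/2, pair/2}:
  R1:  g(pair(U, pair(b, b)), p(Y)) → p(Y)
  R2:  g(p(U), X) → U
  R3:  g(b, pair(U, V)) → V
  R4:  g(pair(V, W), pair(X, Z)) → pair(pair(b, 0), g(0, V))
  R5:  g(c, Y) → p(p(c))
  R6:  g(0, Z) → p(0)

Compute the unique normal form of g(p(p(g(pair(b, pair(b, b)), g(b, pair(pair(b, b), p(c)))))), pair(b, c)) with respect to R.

p(p(c))

1. g(p(p(g(pair(b, pair(b, b)), g(b, pair(pair(b, b), p(c)))))), pair(b, c))  →  p(g(pair(b, pair(b, b)), g(b, pair(pair(b, b), p(c)))))   [R2 at ε]
2. p(g(pair(b, pair(b, b)), g(b, pair(pair(b, b), p(c)))))  →  p(g(pair(b, pair(b, b)), p(c)))   [R3 at 1.2]
3. p(g(pair(b, pair(b, b)), p(c)))  →  p(p(c))   [R1 at 1]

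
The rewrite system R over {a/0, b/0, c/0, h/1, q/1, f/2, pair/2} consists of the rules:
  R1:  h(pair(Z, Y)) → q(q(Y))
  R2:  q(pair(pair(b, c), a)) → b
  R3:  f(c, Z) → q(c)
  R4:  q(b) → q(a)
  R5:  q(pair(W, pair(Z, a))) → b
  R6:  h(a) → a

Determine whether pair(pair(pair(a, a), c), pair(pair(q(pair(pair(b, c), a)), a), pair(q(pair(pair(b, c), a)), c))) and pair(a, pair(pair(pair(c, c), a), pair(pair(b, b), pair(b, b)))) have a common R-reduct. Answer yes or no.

no — NF(t₁) = pair(pair(pair(a, a), c), pair(pair(b, a), pair(b, c))), NF(t₂) = pair(a, pair(pair(pair(c, c), a), pair(pair(b, b), pair(b, b))))

Reduce t₁ = pair(pair(pair(a, a), c), pair(pair(q(pair(pair(b, c), a)), a), pair(q(pair(pair(b, c), a)), c))):
1. pair(pair(pair(a, a), c), pair(pair(q(pair(pair(b, c), a)), a), pair(q(pair(pair(b, c), a)), c)))  →  pair(pair(pair(a, a), c), pair(pair(b, a), pair(q(pair(pair(b, c), a)), c)))   [R2 at 2.1.1]
2. pair(pair(pair(a, a), c), pair(pair(b, a), pair(q(pair(pair(b, c), a)), c)))  →  pair(pair(pair(a, a), c), pair(pair(b, a), pair(b, c)))   [R2 at 2.2.1]

Reduce t₂ = pair(a, pair(pair(pair(c, c), a), pair(pair(b, b), pair(b, b)))):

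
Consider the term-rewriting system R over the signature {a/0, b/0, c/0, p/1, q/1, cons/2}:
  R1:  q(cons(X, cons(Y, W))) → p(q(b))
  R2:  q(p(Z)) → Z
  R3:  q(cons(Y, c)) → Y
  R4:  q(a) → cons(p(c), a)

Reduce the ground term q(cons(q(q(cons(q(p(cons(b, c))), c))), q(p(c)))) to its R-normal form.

1. q(cons(q(q(cons(q(p(cons(b, c))), c))), q(p(c))))  →  q(cons(q(q(p(cons(b, c)))), q(p(c))))   [R3 at 1.1.1]
2. q(cons(q(q(p(cons(b, c)))), q(p(c))))  →  q(cons(q(cons(b, c)), q(p(c))))   [R2 at 1.1.1]
3. q(cons(q(cons(b, c)), q(p(c))))  →  q(cons(b, q(p(c))))   [R3 at 1.1]
4. q(cons(b, q(p(c))))  →  q(cons(b, c))   [R2 at 1.2]
5. q(cons(b, c))  →  b   [R3 at ε]

b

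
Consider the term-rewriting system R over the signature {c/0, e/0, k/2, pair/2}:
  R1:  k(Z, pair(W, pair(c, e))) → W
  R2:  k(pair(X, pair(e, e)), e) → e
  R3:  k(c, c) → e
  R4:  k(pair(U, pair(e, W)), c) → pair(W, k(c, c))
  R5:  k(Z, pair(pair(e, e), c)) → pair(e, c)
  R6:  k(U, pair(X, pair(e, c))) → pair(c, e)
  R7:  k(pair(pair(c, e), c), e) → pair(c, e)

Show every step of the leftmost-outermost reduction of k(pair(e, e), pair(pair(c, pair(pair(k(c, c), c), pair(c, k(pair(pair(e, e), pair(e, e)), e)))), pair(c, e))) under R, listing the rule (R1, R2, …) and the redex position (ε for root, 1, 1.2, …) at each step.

1. k(pair(e, e), pair(pair(c, pair(pair(k(c, c), c), pair(c, k(pair(pair(e, e), pair(e, e)), e)))), pair(c, e)))  →  pair(c, pair(pair(k(c, c), c), pair(c, k(pair(pair(e, e), pair(e, e)), e))))   [R1 at ε]
2. pair(c, pair(pair(k(c, c), c), pair(c, k(pair(pair(e, e), pair(e, e)), e))))  →  pair(c, pair(pair(e, c), pair(c, k(pair(pair(e, e), pair(e, e)), e))))   [R3 at 2.1.1]
3. pair(c, pair(pair(e, c), pair(c, k(pair(pair(e, e), pair(e, e)), e))))  →  pair(c, pair(pair(e, c), pair(c, e)))   [R2 at 2.2.2]

pair(c, pair(pair(e, c), pair(c, e)))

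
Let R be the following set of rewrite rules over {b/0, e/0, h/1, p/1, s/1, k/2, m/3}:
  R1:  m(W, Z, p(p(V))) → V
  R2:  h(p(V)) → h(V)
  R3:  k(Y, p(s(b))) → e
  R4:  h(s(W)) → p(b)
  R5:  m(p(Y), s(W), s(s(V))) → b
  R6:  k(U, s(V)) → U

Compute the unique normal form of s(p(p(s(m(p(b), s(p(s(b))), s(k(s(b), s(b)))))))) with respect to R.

s(p(p(s(b))))

1. s(p(p(s(m(p(b), s(p(s(b))), s(k(s(b), s(b))))))))  →  s(p(p(s(m(p(b), s(p(s(b))), s(s(b)))))))   [R6 at 1.1.1.1.3.1]
2. s(p(p(s(m(p(b), s(p(s(b))), s(s(b)))))))  →  s(p(p(s(b))))   [R5 at 1.1.1.1]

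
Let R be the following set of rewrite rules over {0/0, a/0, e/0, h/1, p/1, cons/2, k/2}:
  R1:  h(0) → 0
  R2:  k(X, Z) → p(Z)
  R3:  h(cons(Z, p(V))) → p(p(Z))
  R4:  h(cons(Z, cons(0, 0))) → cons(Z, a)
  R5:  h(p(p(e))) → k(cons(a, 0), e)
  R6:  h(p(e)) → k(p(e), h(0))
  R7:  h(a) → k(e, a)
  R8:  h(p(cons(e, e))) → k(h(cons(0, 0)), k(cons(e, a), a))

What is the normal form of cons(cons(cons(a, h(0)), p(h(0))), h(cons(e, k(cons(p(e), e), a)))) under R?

cons(cons(cons(a, 0), p(0)), p(p(e)))

1. cons(cons(cons(a, h(0)), p(h(0))), h(cons(e, k(cons(p(e), e), a))))  →  cons(cons(cons(a, 0), p(h(0))), h(cons(e, k(cons(p(e), e), a))))   [R1 at 1.1.2]
2. cons(cons(cons(a, 0), p(h(0))), h(cons(e, k(cons(p(e), e), a))))  →  cons(cons(cons(a, 0), p(0)), h(cons(e, k(cons(p(e), e), a))))   [R1 at 1.2.1]
3. cons(cons(cons(a, 0), p(0)), h(cons(e, k(cons(p(e), e), a))))  →  cons(cons(cons(a, 0), p(0)), h(cons(e, p(a))))   [R2 at 2.1.2]
4. cons(cons(cons(a, 0), p(0)), h(cons(e, p(a))))  →  cons(cons(cons(a, 0), p(0)), p(p(e)))   [R3 at 2]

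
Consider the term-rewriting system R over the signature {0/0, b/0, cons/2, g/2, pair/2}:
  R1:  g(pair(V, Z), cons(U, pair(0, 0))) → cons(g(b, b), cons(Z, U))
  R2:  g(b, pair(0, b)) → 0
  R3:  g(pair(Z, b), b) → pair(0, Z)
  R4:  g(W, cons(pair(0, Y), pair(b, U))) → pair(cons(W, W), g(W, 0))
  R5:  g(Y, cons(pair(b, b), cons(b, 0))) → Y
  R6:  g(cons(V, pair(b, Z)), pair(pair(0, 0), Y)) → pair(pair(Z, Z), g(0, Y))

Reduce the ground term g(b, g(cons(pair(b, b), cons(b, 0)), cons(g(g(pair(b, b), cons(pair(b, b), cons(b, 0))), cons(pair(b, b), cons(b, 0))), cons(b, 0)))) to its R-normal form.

b

1. g(b, g(cons(pair(b, b), cons(b, 0)), cons(g(g(pair(b, b), cons(pair(b, b), cons(b, 0))), cons(pair(b, b), cons(b, 0))), cons(b, 0))))  →  g(b, g(cons(pair(b, b), cons(b, 0)), cons(g(pair(b, b), cons(pair(b, b), cons(b, 0))), cons(b, 0))))   [R5 at 2.2.1]
2. g(b, g(cons(pair(b, b), cons(b, 0)), cons(g(pair(b, b), cons(pair(b, b), cons(b, 0))), cons(b, 0))))  →  g(b, g(cons(pair(b, b), cons(b, 0)), cons(pair(b, b), cons(b, 0))))   [R5 at 2.2.1]
3. g(b, g(cons(pair(b, b), cons(b, 0)), cons(pair(b, b), cons(b, 0))))  →  g(b, cons(pair(b, b), cons(b, 0)))   [R5 at 2]
4. g(b, cons(pair(b, b), cons(b, 0)))  →  b   [R5 at ε]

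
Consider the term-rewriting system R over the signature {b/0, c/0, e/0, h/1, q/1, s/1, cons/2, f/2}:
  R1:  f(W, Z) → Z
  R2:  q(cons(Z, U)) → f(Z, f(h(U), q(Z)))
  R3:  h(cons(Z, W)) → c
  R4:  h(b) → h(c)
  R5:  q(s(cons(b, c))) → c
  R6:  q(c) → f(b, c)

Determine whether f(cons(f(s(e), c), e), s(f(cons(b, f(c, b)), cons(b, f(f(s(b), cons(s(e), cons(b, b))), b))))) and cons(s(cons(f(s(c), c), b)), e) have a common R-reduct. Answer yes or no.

no — NF(t₁) = s(cons(b, b)), NF(t₂) = cons(s(cons(c, b)), e)

Reduce t₁ = f(cons(f(s(e), c), e), s(f(cons(b, f(c, b)), cons(b, f(f(s(b), cons(s(e), cons(b, b))), b))))):
1. f(cons(f(s(e), c), e), s(f(cons(b, f(c, b)), cons(b, f(f(s(b), cons(s(e), cons(b, b))), b)))))  →  s(f(cons(b, f(c, b)), cons(b, f(f(s(b), cons(s(e), cons(b, b))), b))))   [R1 at ε]
2. s(f(cons(b, f(c, b)), cons(b, f(f(s(b), cons(s(e), cons(b, b))), b))))  →  s(cons(b, f(f(s(b), cons(s(e), cons(b, b))), b)))   [R1 at 1]
3. s(cons(b, f(f(s(b), cons(s(e), cons(b, b))), b)))  →  s(cons(b, b))   [R1 at 1.2]

Reduce t₂ = cons(s(cons(f(s(c), c), b)), e):
1. cons(s(cons(f(s(c), c), b)), e)  →  cons(s(cons(c, b)), e)   [R1 at 1.1.1]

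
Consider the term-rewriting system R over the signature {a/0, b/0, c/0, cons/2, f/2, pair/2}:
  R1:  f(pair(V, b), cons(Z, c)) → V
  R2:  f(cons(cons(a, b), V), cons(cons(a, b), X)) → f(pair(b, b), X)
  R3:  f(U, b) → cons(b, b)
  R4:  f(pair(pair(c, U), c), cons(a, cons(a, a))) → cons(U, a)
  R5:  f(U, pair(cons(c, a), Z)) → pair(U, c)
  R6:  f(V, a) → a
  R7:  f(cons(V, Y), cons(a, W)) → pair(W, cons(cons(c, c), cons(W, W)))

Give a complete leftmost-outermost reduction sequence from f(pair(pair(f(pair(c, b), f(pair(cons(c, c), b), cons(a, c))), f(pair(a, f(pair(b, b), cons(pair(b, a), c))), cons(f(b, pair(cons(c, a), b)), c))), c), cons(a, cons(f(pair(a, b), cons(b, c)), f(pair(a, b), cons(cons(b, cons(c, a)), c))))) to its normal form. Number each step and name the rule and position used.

cons(a, a)

1. f(pair(pair(f(pair(c, b), f(pair(cons(c, c), b), cons(a, c))), f(pair(a, f(pair(b, b), cons(pair(b, a), c))), cons(f(b, pair(cons(c, a), b)), c))), c), cons(a, cons(f(pair(a, b), cons(b, c)), f(pair(a, b), cons(cons(b, cons(c, a)), c)))))  →  f(pair(pair(f(pair(c, b), cons(c, c)), f(pair(a, f(pair(b, b), cons(pair(b, a), c))), cons(f(b, pair(cons(c, a), b)), c))), c), cons(a, cons(f(pair(a, b), cons(b, c)), f(pair(a, b), cons(cons(b, cons(c, a)), c)))))   [R1 at 1.1.1.2]
2. f(pair(pair(f(pair(c, b), cons(c, c)), f(pair(a, f(pair(b, b), cons(pair(b, a), c))), cons(f(b, pair(cons(c, a), b)), c))), c), cons(a, cons(f(pair(a, b), cons(b, c)), f(pair(a, b), cons(cons(b, cons(c, a)), c)))))  →  f(pair(pair(c, f(pair(a, f(pair(b, b), cons(pair(b, a), c))), cons(f(b, pair(cons(c, a), b)), c))), c), cons(a, cons(f(pair(a, b), cons(b, c)), f(pair(a, b), cons(cons(b, cons(c, a)), c)))))   [R1 at 1.1.1]
3. f(pair(pair(c, f(pair(a, f(pair(b, b), cons(pair(b, a), c))), cons(f(b, pair(cons(c, a), b)), c))), c), cons(a, cons(f(pair(a, b), cons(b, c)), f(pair(a, b), cons(cons(b, cons(c, a)), c)))))  →  f(pair(pair(c, f(pair(a, b), cons(f(b, pair(cons(c, a), b)), c))), c), cons(a, cons(f(pair(a, b), cons(b, c)), f(pair(a, b), cons(cons(b, cons(c, a)), c)))))   [R1 at 1.1.2.1.2]
4. f(pair(pair(c, f(pair(a, b), cons(f(b, pair(cons(c, a), b)), c))), c), cons(a, cons(f(pair(a, b), cons(b, c)), f(pair(a, b), cons(cons(b, cons(c, a)), c)))))  →  f(pair(pair(c, a), c), cons(a, cons(f(pair(a, b), cons(b, c)), f(pair(a, b), cons(cons(b, cons(c, a)), c)))))   [R1 at 1.1.2]
5. f(pair(pair(c, a), c), cons(a, cons(f(pair(a, b), cons(b, c)), f(pair(a, b), cons(cons(b, cons(c, a)), c)))))  →  f(pair(pair(c, a), c), cons(a, cons(a, f(pair(a, b), cons(cons(b, cons(c, a)), c)))))   [R1 at 2.2.1]
6. f(pair(pair(c, a), c), cons(a, cons(a, f(pair(a, b), cons(cons(b, cons(c, a)), c)))))  →  f(pair(pair(c, a), c), cons(a, cons(a, a)))   [R1 at 2.2.2]
7. f(pair(pair(c, a), c), cons(a, cons(a, a)))  →  cons(a, a)   [R4 at ε]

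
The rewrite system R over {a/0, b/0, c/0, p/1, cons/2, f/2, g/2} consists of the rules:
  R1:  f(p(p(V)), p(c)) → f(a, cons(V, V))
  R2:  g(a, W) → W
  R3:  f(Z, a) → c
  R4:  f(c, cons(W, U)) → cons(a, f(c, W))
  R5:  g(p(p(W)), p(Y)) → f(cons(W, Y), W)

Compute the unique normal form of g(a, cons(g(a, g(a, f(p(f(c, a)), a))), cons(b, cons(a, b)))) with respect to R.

1. g(a, cons(g(a, g(a, f(p(f(c, a)), a))), cons(b, cons(a, b))))  →  cons(g(a, g(a, f(p(f(c, a)), a))), cons(b, cons(a, b)))   [R2 at ε]
2. cons(g(a, g(a, f(p(f(c, a)), a))), cons(b, cons(a, b)))  →  cons(g(a, f(p(f(c, a)), a)), cons(b, cons(a, b)))   [R2 at 1]
3. cons(g(a, f(p(f(c, a)), a)), cons(b, cons(a, b)))  →  cons(f(p(f(c, a)), a), cons(b, cons(a, b)))   [R2 at 1]
4. cons(f(p(f(c, a)), a), cons(b, cons(a, b)))  →  cons(c, cons(b, cons(a, b)))   [R3 at 1]

cons(c, cons(b, cons(a, b)))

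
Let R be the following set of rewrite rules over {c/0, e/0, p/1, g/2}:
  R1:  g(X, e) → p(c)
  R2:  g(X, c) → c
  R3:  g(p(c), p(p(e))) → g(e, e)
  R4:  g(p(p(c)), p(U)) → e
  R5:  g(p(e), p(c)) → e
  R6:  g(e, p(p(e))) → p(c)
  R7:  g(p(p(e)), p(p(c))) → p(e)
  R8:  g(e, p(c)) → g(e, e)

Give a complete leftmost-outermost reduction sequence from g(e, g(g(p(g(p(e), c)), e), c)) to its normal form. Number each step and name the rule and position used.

1. g(e, g(g(p(g(p(e), c)), e), c))  →  g(e, c)   [R2 at 2]
2. g(e, c)  →  c   [R2 at ε]

c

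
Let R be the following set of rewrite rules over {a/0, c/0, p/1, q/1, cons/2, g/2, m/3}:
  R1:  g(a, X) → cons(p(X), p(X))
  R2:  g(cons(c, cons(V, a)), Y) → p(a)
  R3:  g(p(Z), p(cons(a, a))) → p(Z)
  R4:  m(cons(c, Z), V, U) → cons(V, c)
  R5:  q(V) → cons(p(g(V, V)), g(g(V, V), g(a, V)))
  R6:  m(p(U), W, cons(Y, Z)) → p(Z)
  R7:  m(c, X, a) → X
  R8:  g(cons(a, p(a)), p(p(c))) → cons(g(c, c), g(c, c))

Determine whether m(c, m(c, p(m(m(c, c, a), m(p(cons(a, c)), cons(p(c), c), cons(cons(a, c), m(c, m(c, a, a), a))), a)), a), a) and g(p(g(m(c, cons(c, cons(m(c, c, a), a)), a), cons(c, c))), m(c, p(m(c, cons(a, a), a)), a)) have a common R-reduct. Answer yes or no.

Reduce t₁ = m(c, m(c, p(m(m(c, c, a), m(p(cons(a, c)), cons(p(c), c), cons(cons(a, c), m(c, m(c, a, a), a))), a)), a), a):
1. m(c, m(c, p(m(m(c, c, a), m(p(cons(a, c)), cons(p(c), c), cons(cons(a, c), m(c, m(c, a, a), a))), a)), a), a)  →  m(c, p(m(m(c, c, a), m(p(cons(a, c)), cons(p(c), c), cons(cons(a, c), m(c, m(c, a, a), a))), a)), a)   [R7 at ε]
2. m(c, p(m(m(c, c, a), m(p(cons(a, c)), cons(p(c), c), cons(cons(a, c), m(c, m(c, a, a), a))), a)), a)  →  p(m(m(c, c, a), m(p(cons(a, c)), cons(p(c), c), cons(cons(a, c), m(c, m(c, a, a), a))), a))   [R7 at ε]
3. p(m(m(c, c, a), m(p(cons(a, c)), cons(p(c), c), cons(cons(a, c), m(c, m(c, a, a), a))), a))  →  p(m(c, m(p(cons(a, c)), cons(p(c), c), cons(cons(a, c), m(c, m(c, a, a), a))), a))   [R7 at 1.1]
4. p(m(c, m(p(cons(a, c)), cons(p(c), c), cons(cons(a, c), m(c, m(c, a, a), a))), a))  →  p(m(p(cons(a, c)), cons(p(c), c), cons(cons(a, c), m(c, m(c, a, a), a))))   [R7 at 1]
5. p(m(p(cons(a, c)), cons(p(c), c), cons(cons(a, c), m(c, m(c, a, a), a))))  →  p(p(m(c, m(c, a, a), a)))   [R6 at 1]
6. p(p(m(c, m(c, a, a), a)))  →  p(p(m(c, a, a)))   [R7 at 1.1]
7. p(p(m(c, a, a)))  →  p(p(a))   [R7 at 1.1]

Reduce t₂ = g(p(g(m(c, cons(c, cons(m(c, c, a), a)), a), cons(c, c))), m(c, p(m(c, cons(a, a), a)), a)):
1. g(p(g(m(c, cons(c, cons(m(c, c, a), a)), a), cons(c, c))), m(c, p(m(c, cons(a, a), a)), a))  →  g(p(g(cons(c, cons(m(c, c, a), a)), cons(c, c))), m(c, p(m(c, cons(a, a), a)), a))   [R7 at 1.1.1]
2. g(p(g(cons(c, cons(m(c, c, a), a)), cons(c, c))), m(c, p(m(c, cons(a, a), a)), a))  →  g(p(p(a)), m(c, p(m(c, cons(a, a), a)), a))   [R2 at 1.1]
3. g(p(p(a)), m(c, p(m(c, cons(a, a), a)), a))  →  g(p(p(a)), p(m(c, cons(a, a), a)))   [R7 at 2]
4. g(p(p(a)), p(m(c, cons(a, a), a)))  →  g(p(p(a)), p(cons(a, a)))   [R7 at 2.1]
5. g(p(p(a)), p(cons(a, a)))  →  p(p(a))   [R3 at ε]

yes — NF(t₁) = p(p(a)), NF(t₂) = p(p(a))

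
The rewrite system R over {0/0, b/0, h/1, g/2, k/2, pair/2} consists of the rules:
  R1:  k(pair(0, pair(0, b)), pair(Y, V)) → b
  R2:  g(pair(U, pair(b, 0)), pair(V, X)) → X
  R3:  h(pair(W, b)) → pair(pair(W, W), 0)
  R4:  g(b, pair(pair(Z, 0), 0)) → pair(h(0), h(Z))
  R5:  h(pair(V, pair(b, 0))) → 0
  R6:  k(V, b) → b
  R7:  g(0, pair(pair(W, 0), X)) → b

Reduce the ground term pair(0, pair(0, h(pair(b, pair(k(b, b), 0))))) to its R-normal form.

1. pair(0, pair(0, h(pair(b, pair(k(b, b), 0)))))  →  pair(0, pair(0, h(pair(b, pair(b, 0)))))   [R6 at 2.2.1.2.1]
2. pair(0, pair(0, h(pair(b, pair(b, 0)))))  →  pair(0, pair(0, 0))   [R5 at 2.2]

pair(0, pair(0, 0))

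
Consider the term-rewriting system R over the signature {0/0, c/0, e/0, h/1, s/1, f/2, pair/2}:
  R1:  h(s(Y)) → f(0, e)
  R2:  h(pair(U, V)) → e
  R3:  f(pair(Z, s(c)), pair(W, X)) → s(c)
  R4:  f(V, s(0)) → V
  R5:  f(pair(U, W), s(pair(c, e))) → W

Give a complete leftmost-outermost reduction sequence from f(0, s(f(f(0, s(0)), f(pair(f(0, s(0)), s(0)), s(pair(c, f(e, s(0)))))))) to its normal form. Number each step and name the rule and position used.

0

1. f(0, s(f(f(0, s(0)), f(pair(f(0, s(0)), s(0)), s(pair(c, f(e, s(0))))))))  →  f(0, s(f(0, f(pair(f(0, s(0)), s(0)), s(pair(c, f(e, s(0))))))))   [R4 at 2.1.1]
2. f(0, s(f(0, f(pair(f(0, s(0)), s(0)), s(pair(c, f(e, s(0))))))))  →  f(0, s(f(0, f(pair(0, s(0)), s(pair(c, f(e, s(0))))))))   [R4 at 2.1.2.1.1]
3. f(0, s(f(0, f(pair(0, s(0)), s(pair(c, f(e, s(0))))))))  →  f(0, s(f(0, f(pair(0, s(0)), s(pair(c, e))))))   [R4 at 2.1.2.2.1.2]
4. f(0, s(f(0, f(pair(0, s(0)), s(pair(c, e))))))  →  f(0, s(f(0, s(0))))   [R5 at 2.1.2]
5. f(0, s(f(0, s(0))))  →  f(0, s(0))   [R4 at 2.1]
6. f(0, s(0))  →  0   [R4 at ε]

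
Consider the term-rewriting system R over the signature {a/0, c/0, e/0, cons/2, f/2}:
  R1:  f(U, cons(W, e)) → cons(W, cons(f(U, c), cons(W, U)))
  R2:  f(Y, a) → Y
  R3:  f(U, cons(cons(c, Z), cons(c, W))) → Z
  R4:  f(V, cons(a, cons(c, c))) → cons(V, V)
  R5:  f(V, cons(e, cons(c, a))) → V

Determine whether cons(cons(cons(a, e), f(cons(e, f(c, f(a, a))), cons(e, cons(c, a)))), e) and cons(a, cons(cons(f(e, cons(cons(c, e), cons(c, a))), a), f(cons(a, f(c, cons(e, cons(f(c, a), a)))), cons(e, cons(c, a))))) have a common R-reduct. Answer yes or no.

no — NF(t₁) = cons(cons(cons(a, e), cons(e, c)), e), NF(t₂) = cons(a, cons(cons(e, a), cons(a, c)))

Reduce t₁ = cons(cons(cons(a, e), f(cons(e, f(c, f(a, a))), cons(e, cons(c, a)))), e):
1. cons(cons(cons(a, e), f(cons(e, f(c, f(a, a))), cons(e, cons(c, a)))), e)  →  cons(cons(cons(a, e), cons(e, f(c, f(a, a)))), e)   [R5 at 1.2]
2. cons(cons(cons(a, e), cons(e, f(c, f(a, a)))), e)  →  cons(cons(cons(a, e), cons(e, f(c, a))), e)   [R2 at 1.2.2.2]
3. cons(cons(cons(a, e), cons(e, f(c, a))), e)  →  cons(cons(cons(a, e), cons(e, c)), e)   [R2 at 1.2.2]

Reduce t₂ = cons(a, cons(cons(f(e, cons(cons(c, e), cons(c, a))), a), f(cons(a, f(c, cons(e, cons(f(c, a), a)))), cons(e, cons(c, a))))):
1. cons(a, cons(cons(f(e, cons(cons(c, e), cons(c, a))), a), f(cons(a, f(c, cons(e, cons(f(c, a), a)))), cons(e, cons(c, a)))))  →  cons(a, cons(cons(e, a), f(cons(a, f(c, cons(e, cons(f(c, a), a)))), cons(e, cons(c, a)))))   [R3 at 2.1.1]
2. cons(a, cons(cons(e, a), f(cons(a, f(c, cons(e, cons(f(c, a), a)))), cons(e, cons(c, a)))))  →  cons(a, cons(cons(e, a), cons(a, f(c, cons(e, cons(f(c, a), a))))))   [R5 at 2.2]
3. cons(a, cons(cons(e, a), cons(a, f(c, cons(e, cons(f(c, a), a))))))  →  cons(a, cons(cons(e, a), cons(a, f(c, cons(e, cons(c, a))))))   [R2 at 2.2.2.2.2.1]
4. cons(a, cons(cons(e, a), cons(a, f(c, cons(e, cons(c, a))))))  →  cons(a, cons(cons(e, a), cons(a, c)))   [R5 at 2.2.2]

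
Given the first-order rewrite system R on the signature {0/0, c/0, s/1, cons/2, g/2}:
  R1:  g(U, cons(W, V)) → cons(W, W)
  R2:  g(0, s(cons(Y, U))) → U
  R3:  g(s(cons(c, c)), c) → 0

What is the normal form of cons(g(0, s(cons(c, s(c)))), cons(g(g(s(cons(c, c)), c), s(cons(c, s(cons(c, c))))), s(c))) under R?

cons(s(c), cons(s(cons(c, c)), s(c)))

1. cons(g(0, s(cons(c, s(c)))), cons(g(g(s(cons(c, c)), c), s(cons(c, s(cons(c, c))))), s(c)))  →  cons(s(c), cons(g(g(s(cons(c, c)), c), s(cons(c, s(cons(c, c))))), s(c)))   [R2 at 1]
2. cons(s(c), cons(g(g(s(cons(c, c)), c), s(cons(c, s(cons(c, c))))), s(c)))  →  cons(s(c), cons(g(0, s(cons(c, s(cons(c, c))))), s(c)))   [R3 at 2.1.1]
3. cons(s(c), cons(g(0, s(cons(c, s(cons(c, c))))), s(c)))  →  cons(s(c), cons(s(cons(c, c)), s(c)))   [R2 at 2.1]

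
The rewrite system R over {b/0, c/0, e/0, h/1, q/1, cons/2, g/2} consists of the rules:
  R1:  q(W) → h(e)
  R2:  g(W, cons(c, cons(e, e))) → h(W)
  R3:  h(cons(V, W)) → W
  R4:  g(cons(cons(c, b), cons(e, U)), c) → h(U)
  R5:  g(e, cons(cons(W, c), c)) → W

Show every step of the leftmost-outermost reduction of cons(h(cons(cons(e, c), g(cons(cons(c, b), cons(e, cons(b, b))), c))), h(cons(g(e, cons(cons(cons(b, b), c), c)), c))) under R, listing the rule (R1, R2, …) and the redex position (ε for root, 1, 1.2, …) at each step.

cons(b, c)

1. cons(h(cons(cons(e, c), g(cons(cons(c, b), cons(e, cons(b, b))), c))), h(cons(g(e, cons(cons(cons(b, b), c), c)), c)))  →  cons(g(cons(cons(c, b), cons(e, cons(b, b))), c), h(cons(g(e, cons(cons(cons(b, b), c), c)), c)))   [R3 at 1]
2. cons(g(cons(cons(c, b), cons(e, cons(b, b))), c), h(cons(g(e, cons(cons(cons(b, b), c), c)), c)))  →  cons(h(cons(b, b)), h(cons(g(e, cons(cons(cons(b, b), c), c)), c)))   [R4 at 1]
3. cons(h(cons(b, b)), h(cons(g(e, cons(cons(cons(b, b), c), c)), c)))  →  cons(b, h(cons(g(e, cons(cons(cons(b, b), c), c)), c)))   [R3 at 1]
4. cons(b, h(cons(g(e, cons(cons(cons(b, b), c), c)), c)))  →  cons(b, c)   [R3 at 2]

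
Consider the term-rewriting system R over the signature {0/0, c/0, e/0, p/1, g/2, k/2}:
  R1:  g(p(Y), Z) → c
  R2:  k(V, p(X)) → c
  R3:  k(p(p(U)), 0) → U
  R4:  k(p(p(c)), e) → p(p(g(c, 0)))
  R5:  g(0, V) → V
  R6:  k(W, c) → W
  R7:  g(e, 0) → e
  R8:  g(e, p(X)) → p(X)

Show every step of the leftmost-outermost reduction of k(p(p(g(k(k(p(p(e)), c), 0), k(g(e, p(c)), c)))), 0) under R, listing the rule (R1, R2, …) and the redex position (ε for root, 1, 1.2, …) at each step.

p(c)

1. k(p(p(g(k(k(p(p(e)), c), 0), k(g(e, p(c)), c)))), 0)  →  g(k(k(p(p(e)), c), 0), k(g(e, p(c)), c))   [R3 at ε]
2. g(k(k(p(p(e)), c), 0), k(g(e, p(c)), c))  →  g(k(p(p(e)), 0), k(g(e, p(c)), c))   [R6 at 1.1]
3. g(k(p(p(e)), 0), k(g(e, p(c)), c))  →  g(e, k(g(e, p(c)), c))   [R3 at 1]
4. g(e, k(g(e, p(c)), c))  →  g(e, g(e, p(c)))   [R6 at 2]
5. g(e, g(e, p(c)))  →  g(e, p(c))   [R8 at 2]
6. g(e, p(c))  →  p(c)   [R8 at ε]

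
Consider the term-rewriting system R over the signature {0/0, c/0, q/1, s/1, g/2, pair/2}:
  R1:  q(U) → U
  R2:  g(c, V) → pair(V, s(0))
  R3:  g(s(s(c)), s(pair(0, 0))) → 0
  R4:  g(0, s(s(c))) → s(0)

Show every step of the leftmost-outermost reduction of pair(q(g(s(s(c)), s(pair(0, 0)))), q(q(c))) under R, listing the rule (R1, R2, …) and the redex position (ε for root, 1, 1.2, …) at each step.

1. pair(q(g(s(s(c)), s(pair(0, 0)))), q(q(c)))  →  pair(g(s(s(c)), s(pair(0, 0))), q(q(c)))   [R1 at 1]
2. pair(g(s(s(c)), s(pair(0, 0))), q(q(c)))  →  pair(0, q(q(c)))   [R3 at 1]
3. pair(0, q(q(c)))  →  pair(0, q(c))   [R1 at 2]
4. pair(0, q(c))  →  pair(0, c)   [R1 at 2]

pair(0, c)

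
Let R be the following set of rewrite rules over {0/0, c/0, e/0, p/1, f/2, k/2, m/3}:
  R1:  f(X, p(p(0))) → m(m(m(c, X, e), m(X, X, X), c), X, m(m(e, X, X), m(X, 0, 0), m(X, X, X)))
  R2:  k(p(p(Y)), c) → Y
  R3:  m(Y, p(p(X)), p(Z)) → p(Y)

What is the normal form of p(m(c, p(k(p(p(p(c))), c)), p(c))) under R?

p(p(c))

1. p(m(c, p(k(p(p(p(c))), c)), p(c)))  →  p(m(c, p(p(c)), p(c)))   [R2 at 1.2.1]
2. p(m(c, p(p(c)), p(c)))  →  p(p(c))   [R3 at 1]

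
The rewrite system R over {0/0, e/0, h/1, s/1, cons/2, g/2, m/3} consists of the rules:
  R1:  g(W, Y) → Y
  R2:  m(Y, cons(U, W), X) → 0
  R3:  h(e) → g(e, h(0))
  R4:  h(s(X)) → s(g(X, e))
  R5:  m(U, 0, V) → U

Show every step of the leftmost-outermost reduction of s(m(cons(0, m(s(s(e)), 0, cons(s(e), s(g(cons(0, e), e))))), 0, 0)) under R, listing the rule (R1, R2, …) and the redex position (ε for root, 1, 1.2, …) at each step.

1. s(m(cons(0, m(s(s(e)), 0, cons(s(e), s(g(cons(0, e), e))))), 0, 0))  →  s(cons(0, m(s(s(e)), 0, cons(s(e), s(g(cons(0, e), e))))))   [R5 at 1]
2. s(cons(0, m(s(s(e)), 0, cons(s(e), s(g(cons(0, e), e))))))  →  s(cons(0, s(s(e))))   [R5 at 1.2]

s(cons(0, s(s(e))))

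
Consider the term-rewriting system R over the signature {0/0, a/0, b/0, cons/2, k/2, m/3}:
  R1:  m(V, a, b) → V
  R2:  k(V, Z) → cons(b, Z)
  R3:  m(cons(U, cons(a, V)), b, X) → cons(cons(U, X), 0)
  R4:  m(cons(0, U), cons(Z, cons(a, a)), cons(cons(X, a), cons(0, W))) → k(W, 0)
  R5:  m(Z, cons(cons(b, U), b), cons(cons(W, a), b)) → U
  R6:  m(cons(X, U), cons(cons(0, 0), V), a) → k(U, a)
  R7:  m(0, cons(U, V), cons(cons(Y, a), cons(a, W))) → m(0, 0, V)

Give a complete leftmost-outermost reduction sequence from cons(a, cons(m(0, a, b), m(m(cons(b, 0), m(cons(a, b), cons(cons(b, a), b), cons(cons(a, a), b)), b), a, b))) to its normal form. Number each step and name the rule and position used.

1. cons(a, cons(m(0, a, b), m(m(cons(b, 0), m(cons(a, b), cons(cons(b, a), b), cons(cons(a, a), b)), b), a, b)))  →  cons(a, cons(0, m(m(cons(b, 0), m(cons(a, b), cons(cons(b, a), b), cons(cons(a, a), b)), b), a, b)))   [R1 at 2.1]
2. cons(a, cons(0, m(m(cons(b, 0), m(cons(a, b), cons(cons(b, a), b), cons(cons(a, a), b)), b), a, b)))  →  cons(a, cons(0, m(cons(b, 0), m(cons(a, b), cons(cons(b, a), b), cons(cons(a, a), b)), b)))   [R1 at 2.2]
3. cons(a, cons(0, m(cons(b, 0), m(cons(a, b), cons(cons(b, a), b), cons(cons(a, a), b)), b)))  →  cons(a, cons(0, m(cons(b, 0), a, b)))   [R5 at 2.2.2]
4. cons(a, cons(0, m(cons(b, 0), a, b)))  →  cons(a, cons(0, cons(b, 0)))   [R1 at 2.2]

cons(a, cons(0, cons(b, 0)))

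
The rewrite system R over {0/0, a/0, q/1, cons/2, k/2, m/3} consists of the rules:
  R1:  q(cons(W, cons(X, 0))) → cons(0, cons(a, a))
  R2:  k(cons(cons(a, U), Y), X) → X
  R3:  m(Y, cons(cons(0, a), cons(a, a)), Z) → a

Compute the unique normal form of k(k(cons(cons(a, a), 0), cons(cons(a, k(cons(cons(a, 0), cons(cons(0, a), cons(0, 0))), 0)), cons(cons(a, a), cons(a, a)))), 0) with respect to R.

0

1. k(k(cons(cons(a, a), 0), cons(cons(a, k(cons(cons(a, 0), cons(cons(0, a), cons(0, 0))), 0)), cons(cons(a, a), cons(a, a)))), 0)  →  k(cons(cons(a, k(cons(cons(a, 0), cons(cons(0, a), cons(0, 0))), 0)), cons(cons(a, a), cons(a, a))), 0)   [R2 at 1]
2. k(cons(cons(a, k(cons(cons(a, 0), cons(cons(0, a), cons(0, 0))), 0)), cons(cons(a, a), cons(a, a))), 0)  →  0   [R2 at ε]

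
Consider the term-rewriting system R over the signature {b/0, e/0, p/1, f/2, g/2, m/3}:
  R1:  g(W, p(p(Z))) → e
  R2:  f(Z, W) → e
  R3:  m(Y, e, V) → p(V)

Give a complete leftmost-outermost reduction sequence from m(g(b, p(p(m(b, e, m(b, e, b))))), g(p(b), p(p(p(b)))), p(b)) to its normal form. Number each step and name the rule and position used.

p(p(b))

1. m(g(b, p(p(m(b, e, m(b, e, b))))), g(p(b), p(p(p(b)))), p(b))  →  m(e, g(p(b), p(p(p(b)))), p(b))   [R1 at 1]
2. m(e, g(p(b), p(p(p(b)))), p(b))  →  m(e, e, p(b))   [R1 at 2]
3. m(e, e, p(b))  →  p(p(b))   [R3 at ε]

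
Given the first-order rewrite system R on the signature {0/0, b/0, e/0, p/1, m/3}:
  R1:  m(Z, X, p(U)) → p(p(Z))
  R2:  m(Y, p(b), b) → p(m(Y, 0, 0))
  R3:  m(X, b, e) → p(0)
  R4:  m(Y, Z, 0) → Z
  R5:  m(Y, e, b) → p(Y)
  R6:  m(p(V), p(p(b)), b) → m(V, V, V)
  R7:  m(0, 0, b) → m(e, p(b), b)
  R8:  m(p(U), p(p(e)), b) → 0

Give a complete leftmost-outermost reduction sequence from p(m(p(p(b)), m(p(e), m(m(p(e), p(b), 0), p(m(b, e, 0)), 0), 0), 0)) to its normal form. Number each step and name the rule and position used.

p(p(e))

1. p(m(p(p(b)), m(p(e), m(m(p(e), p(b), 0), p(m(b, e, 0)), 0), 0), 0))  →  p(m(p(e), m(m(p(e), p(b), 0), p(m(b, e, 0)), 0), 0))   [R4 at 1]
2. p(m(p(e), m(m(p(e), p(b), 0), p(m(b, e, 0)), 0), 0))  →  p(m(m(p(e), p(b), 0), p(m(b, e, 0)), 0))   [R4 at 1]
3. p(m(m(p(e), p(b), 0), p(m(b, e, 0)), 0))  →  p(p(m(b, e, 0)))   [R4 at 1]
4. p(p(m(b, e, 0)))  →  p(p(e))   [R4 at 1.1]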